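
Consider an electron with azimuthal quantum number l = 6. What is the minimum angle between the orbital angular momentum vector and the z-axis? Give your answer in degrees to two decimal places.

|L|² = l(l+1)ℏ² = 42ℏ², so |L| = √42 ℏ.
The smallest angle corresponds to the largest L_z, i.e. m_l = l = 6, giving L_z = 6ℏ.
cos θ_min = 6/√42, so θ_min ≈ 22.21°.

θ_min ≈ 22.21°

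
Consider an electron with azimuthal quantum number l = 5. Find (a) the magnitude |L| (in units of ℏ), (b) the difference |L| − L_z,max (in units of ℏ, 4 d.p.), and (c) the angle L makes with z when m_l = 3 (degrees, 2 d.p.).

|L| = √30 ℏ ≈ 5.477ℏ; |L|−L_z,max ≈ 0.4772ℏ; θ(m_l=3) ≈ 56.79°

|L| = ℏ√(5·6) = √30 ℏ ≈ 5.477ℏ.
|L| − L_z,max = (√30 − 5)ℏ ≈ 0.4772ℏ.
For m_l = 3: cos θ = 3/√30, θ ≈ 56.79°.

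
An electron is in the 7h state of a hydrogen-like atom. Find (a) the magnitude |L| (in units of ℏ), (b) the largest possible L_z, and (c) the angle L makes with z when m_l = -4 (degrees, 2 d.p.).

The 7h subshell has l = 5.
|L| = ℏ√(5·6) = √30 ℏ ≈ 5.477ℏ.
L_z,max = lℏ = 5ℏ.
For m_l = -4: cos θ = -4/√30, θ ≈ 136.91°.

|L| = √30 ℏ ≈ 5.477ℏ; L_z,max = 5ℏ; θ(m_l=-4) ≈ 136.91°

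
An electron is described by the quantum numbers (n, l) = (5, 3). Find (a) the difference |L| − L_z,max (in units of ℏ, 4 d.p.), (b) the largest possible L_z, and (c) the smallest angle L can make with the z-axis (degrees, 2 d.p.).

|L| − L_z,max = (2√3 − 3)ℏ ≈ 0.4641ℏ.
L_z,max = lℏ = 3ℏ.
cos θ_min = 3/√12, so θ_min ≈ 30.00°.

|L|−L_z,max ≈ 0.4641ℏ; L_z,max = 3ℏ; θ_min ≈ 30.00°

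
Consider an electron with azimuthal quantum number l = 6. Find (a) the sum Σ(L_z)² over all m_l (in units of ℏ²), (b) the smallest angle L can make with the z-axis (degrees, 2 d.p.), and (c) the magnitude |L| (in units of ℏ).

Σ(L_z)² = 182 ℏ²; θ_min ≈ 22.21°; |L| = √42 ℏ ≈ 6.481ℏ

Σ m_l² = 182, so Σ(L_z)² = 182 ℏ².
cos θ_min = 6/√42, so θ_min ≈ 22.21°.
|L| = ℏ√(6·7) = √42 ℏ ≈ 6.481ℏ.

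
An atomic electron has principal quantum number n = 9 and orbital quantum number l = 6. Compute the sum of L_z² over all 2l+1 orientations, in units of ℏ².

Σ(L_z)² = 182 ℏ²

The allowed m_l values are -6, -5, -4, -3, -2, -1, 0, 1, 2, 3, 4, 5, 6.
Σ m_l² = 2·(1 + 4 + 9 + 16 + 25 + 36) = 182.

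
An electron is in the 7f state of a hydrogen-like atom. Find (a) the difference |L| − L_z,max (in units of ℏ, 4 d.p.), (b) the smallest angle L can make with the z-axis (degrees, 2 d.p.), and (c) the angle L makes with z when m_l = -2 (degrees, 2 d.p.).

|L|−L_z,max ≈ 0.4641ℏ; θ_min ≈ 30.00°; θ(m_l=-2) ≈ 125.26°

7f means n = 7, l = 3.
|L| − L_z,max = (2√3 − 3)ℏ ≈ 0.4641ℏ.
cos θ_min = 3/√12, so θ_min ≈ 30.00°.
For m_l = -2: cos θ = -2/√12, θ ≈ 125.26°.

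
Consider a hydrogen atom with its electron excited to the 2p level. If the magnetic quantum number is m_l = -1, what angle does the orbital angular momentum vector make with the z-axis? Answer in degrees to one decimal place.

The 2p level has l = 1.
|L| = ℏ√(l(l+1)) = √2 ℏ.
L_z = m_l ℏ = −1ℏ.
cos θ = L_z/|L| = -1/√2, so θ ≈ 135.0°.

θ ≈ 135.0°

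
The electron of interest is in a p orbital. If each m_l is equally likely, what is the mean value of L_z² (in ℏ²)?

For a p orbital, l = 1.
m_l ∈ {-1, 0, 1}.
⟨L_z²⟩ = ℏ²·l(l+1)/3 = 0.6667ℏ².

⟨L_z²⟩ = 0.6667 ℏ²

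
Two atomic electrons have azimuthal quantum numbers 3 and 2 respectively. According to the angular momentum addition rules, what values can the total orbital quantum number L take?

Angular momentum addition gives L = |l₁ − l₂|, …, l₁ + l₂.
L ∈ {1, 2, 3, 4, 5}.

L = 1, 2, 3, 4, 5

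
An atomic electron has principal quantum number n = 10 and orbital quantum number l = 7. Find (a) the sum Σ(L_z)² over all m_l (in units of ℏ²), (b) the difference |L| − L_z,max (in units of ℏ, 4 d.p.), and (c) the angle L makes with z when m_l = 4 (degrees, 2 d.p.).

Σ(L_z)² = 280 ℏ²; |L|−L_z,max ≈ 0.4833ℏ; θ(m_l=4) ≈ 57.69°

Σ m_l² = 280, so Σ(L_z)² = 280 ℏ².
|L| − L_z,max = (2√14 − 7)ℏ ≈ 0.4833ℏ.
For m_l = 4: cos θ = 4/√56, θ ≈ 57.69°.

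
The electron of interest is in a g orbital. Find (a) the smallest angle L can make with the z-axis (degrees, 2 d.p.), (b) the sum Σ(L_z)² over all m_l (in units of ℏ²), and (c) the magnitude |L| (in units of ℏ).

θ_min ≈ 26.57°; Σ(L_z)² = 60 ℏ²; |L| = 2√5 ℏ ≈ 4.472ℏ

The letter g corresponds to l = 4.
cos θ_min = 4/√20, so θ_min ≈ 26.57°.
Σ m_l² = 60, so Σ(L_z)² = 60 ℏ².
|L| = ℏ√(4·5) = 2√5 ℏ ≈ 4.472ℏ.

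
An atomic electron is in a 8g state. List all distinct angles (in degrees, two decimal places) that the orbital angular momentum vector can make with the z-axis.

For 8g, l = 4.
|L|² = l(l+1)ℏ² = 20ℏ², so |L| = 2√5 ℏ.
cos θ = m_l/√20 for each m_l ∈ {-4, -3, -2, -1, 0, 1, 2, 3, 4}.

θ ∈ {26.57°, 47.87°, 63.43°, 77.08°, 90.00°, 102.92°, 116.57°, 132.13°, 153.43°}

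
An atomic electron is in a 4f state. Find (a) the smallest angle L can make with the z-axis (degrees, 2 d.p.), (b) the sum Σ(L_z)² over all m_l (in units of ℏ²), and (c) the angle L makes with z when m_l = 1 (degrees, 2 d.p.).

The 4f subshell has l = 3.
cos θ_min = 3/√12, so θ_min ≈ 30.00°.
Σ m_l² = 28, so Σ(L_z)² = 28 ℏ².
For m_l = 1: cos θ = 1/√12, θ ≈ 73.22°.

θ_min ≈ 30.00°; Σ(L_z)² = 28 ℏ²; θ(m_l=1) ≈ 73.22°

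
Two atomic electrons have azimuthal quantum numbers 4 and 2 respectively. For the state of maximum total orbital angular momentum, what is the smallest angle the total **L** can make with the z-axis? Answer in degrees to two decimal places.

Angular momentum addition gives L = |l₁ − l₂|, …, l₁ + l₂.
Allowed values: L = 2, 3, 4, 5, 6.
The maximum is L = 6, with |L_tot| = ℏ√(6·7) = √42 ℏ.
The minimum angle with z is arccos(6/√42) ≈ 22.21°.

θ_min ≈ 22.21°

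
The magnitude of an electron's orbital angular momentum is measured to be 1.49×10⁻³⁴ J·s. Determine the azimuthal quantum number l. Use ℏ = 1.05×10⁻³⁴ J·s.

|L|/ℏ = (1.49×10⁻³⁴)/(1.05×10⁻³⁴) ≈ 1.419.
(|L|/ℏ)² = l(l+1) ≈ 2.01 ⇒ l = 1.

l = 1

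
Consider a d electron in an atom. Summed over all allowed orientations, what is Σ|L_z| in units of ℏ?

Σ|L_z| = 6 ℏ

For a d orbital, l = 2.
The allowed m_l values are -2, -1, 0, 1, 2.
Σ|m_l| = 2·2(2+1)/2 = 6.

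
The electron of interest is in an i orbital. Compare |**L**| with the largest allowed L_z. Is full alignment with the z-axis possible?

No: L_z,max = 6ℏ < |L| = √42 ℏ ≈ 6.481ℏ

An i state has l = 6.
|L| = √42 ℏ ≈ 6.4807ℏ, while L_z,max = lℏ = 6ℏ.
Since |L| > L_z,max, the vector can never point exactly along z; the closest it comes is θ_min = arccos(6/√42) ≈ 22.2°.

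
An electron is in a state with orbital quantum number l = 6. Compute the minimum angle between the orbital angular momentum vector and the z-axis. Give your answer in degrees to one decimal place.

θ_min ≈ 22.2°

|L| = ℏ√(l(l+1)) = √42 ℏ.
The smallest angle corresponds to the largest L_z, i.e. m_l = l = 6, giving L_z = 6ℏ.
cos θ_min = 6/√42, so θ_min ≈ 22.2°.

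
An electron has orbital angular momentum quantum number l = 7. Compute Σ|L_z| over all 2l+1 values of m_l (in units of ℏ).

m_l ∈ {-7, -6, -5, -4, -3, -2, -1, 0, 1, 2, 3, 4, 5, 6, 7}.
Σ|m_l| = 2(1+2+…+7) = 56.

Σ|L_z| = 56 ℏ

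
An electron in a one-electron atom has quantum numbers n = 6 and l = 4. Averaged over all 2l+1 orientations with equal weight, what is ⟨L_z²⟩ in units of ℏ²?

⟨L_z²⟩ = 6.667 ℏ²

m_l ∈ {-4, -3, -2, -1, 0, 1, 2, 3, 4}.
⟨L_z²⟩ = ℏ²·(Σ m_l²)/(2l+1) = ℏ²·60/9 = 6.667ℏ².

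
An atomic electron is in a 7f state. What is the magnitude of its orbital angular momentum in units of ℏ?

The 7f subshell has l = 3.
|L| = ℏ√(l(l+1)) = ℏ√(3·4) = 2√3 ℏ

|L| = 2√3 ℏ ≈ 3.464ℏ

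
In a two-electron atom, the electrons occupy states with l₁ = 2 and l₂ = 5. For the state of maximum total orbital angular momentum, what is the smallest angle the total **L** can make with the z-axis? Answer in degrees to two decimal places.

Angular momentum addition gives L = |l₁ − l₂|, …, l₁ + l₂.
L ∈ {3, 4, 5, 6, 7}.
The maximum is L = 7, with |L_tot| = ℏ√(7·8) = 2√14 ℏ.
The minimum angle with z is arccos(7/√56) ≈ 20.70°.

θ_min ≈ 20.70°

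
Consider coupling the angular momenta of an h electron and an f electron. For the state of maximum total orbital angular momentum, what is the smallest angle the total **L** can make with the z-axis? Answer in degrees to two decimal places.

θ_min ≈ 19.47°

Angular momentum addition gives L = |l₁ − l₂|, …, l₁ + l₂.
L ∈ {2, 3, 4, 5, 6, 7, 8}.
The maximum is L = 8, with |L_tot| = ℏ√(8·9) = 6√2 ℏ.
The minimum angle with z is arccos(8/√72) ≈ 19.47°.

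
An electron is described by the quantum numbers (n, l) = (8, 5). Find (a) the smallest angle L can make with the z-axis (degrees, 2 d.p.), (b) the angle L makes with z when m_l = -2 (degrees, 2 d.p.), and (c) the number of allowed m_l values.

θ_min ≈ 24.09°; θ(m_l=-2) ≈ 111.42°; 11 values

cos θ_min = 5/√30, so θ_min ≈ 24.09°.
For m_l = -2: cos θ = -2/√30, θ ≈ 111.42°.
There are 2l+1 = 11 values of m_l.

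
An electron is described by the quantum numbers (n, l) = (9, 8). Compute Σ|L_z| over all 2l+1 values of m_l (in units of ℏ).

Σ|L_z| = 72 ℏ

The allowed m_l values are -8, -7, -6, -5, -4, -3, -2, -1, 0, 1, 2, 3, 4, 5, 6, 7, 8.
Σ|m_l| = 2·8(8+1)/2 = 72.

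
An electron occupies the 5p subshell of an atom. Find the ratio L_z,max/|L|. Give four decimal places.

For 5p, l = 1.
|L| = √2 ℏ ≈ 1.4142ℏ, while L_z,max = lℏ = 1ℏ.
L_z,max/|L| = 1/√2 = 0.7071.

L_z,max/|L| = 0.7071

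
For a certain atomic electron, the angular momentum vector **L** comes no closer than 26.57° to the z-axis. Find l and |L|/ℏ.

At minimum angle, m_l = l, so cos θ = l/√(l(l+1)); cos²θ = l/(l+1) = 0.7999.
Thus l = 0.7999/(1 − 0.7999) ≈ 4.
Then |L| = ℏ√(4·5) = 2√5 ℏ.

l = 4, |L| = 2√5 ℏ ≈ 4.472ℏ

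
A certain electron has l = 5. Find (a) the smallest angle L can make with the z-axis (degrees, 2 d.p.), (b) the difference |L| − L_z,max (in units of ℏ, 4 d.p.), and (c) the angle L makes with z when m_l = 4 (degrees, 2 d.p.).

θ_min ≈ 24.09°; |L|−L_z,max ≈ 0.4772ℏ; θ(m_l=4) ≈ 43.09°

cos θ_min = 5/√30, so θ_min ≈ 24.09°.
|L| − L_z,max = (√30 − 5)ℏ ≈ 0.4772ℏ.
For m_l = 4: cos θ = 4/√30, θ ≈ 43.09°.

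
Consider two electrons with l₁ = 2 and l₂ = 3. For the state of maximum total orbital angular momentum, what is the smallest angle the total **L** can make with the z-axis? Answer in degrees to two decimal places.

L runs from |2 − 3| = 1 to 2 + 3 = 5.
So L can be 1, 2, 3, 4, 5.
The maximum is L = 5, with |L_tot| = ℏ√(5·6) = √30 ℏ.
The minimum angle with z is arccos(5/√30) ≈ 24.09°.

θ_min ≈ 24.09°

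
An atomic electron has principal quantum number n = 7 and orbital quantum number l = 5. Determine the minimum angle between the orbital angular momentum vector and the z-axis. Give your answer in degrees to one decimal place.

|L|² = l(l+1)ℏ² = 30ℏ², so |L| = √30 ℏ.
The smallest angle corresponds to the largest L_z, i.e. m_l = l = 5, giving L_z = 5ℏ.
cos θ_min = 5/√30, so θ_min ≈ 24.1°.

θ_min ≈ 24.1°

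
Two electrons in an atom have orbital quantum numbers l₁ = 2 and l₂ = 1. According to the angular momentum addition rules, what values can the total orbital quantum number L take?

L = 1, 2, 3

Angular momentum addition gives L = |l₁ − l₂|, …, l₁ + l₂.
Allowed values: L = 1, 2, 3.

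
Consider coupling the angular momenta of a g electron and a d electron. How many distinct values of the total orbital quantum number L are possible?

The total orbital quantum number L ranges from |l₁ − l₂| to l₁ + l₂ in integer steps.
Allowed values: L = 2, 3, 4, 5, 6.
That is 5 values.

5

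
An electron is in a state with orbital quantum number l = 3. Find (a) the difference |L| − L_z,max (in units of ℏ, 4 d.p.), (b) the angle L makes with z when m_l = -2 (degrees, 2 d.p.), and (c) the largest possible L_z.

|L|−L_z,max ≈ 0.4641ℏ; θ(m_l=-2) ≈ 125.26°; L_z,max = 3ℏ

|L| − L_z,max = (2√3 − 3)ℏ ≈ 0.4641ℏ.
For m_l = -2: cos θ = -2/√12, θ ≈ 125.26°.
L_z,max = lℏ = 3ℏ.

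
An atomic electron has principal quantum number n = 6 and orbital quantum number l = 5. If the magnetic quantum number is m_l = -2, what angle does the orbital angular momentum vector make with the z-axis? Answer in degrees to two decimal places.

θ ≈ 111.42°

|L| = √(l(l+1)) ℏ = √30 ℏ.
L_z = m_l ℏ = −2ℏ.
cos θ = L_z/|L| = -2/√30, so θ ≈ 111.42°.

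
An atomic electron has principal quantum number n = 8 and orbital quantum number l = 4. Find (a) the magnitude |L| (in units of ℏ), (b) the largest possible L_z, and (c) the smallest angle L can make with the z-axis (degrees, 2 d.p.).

|L| = ℏ√(4·5) = 2√5 ℏ ≈ 4.472ℏ.
L_z,max = lℏ = 4ℏ.
cos θ_min = 4/√20, so θ_min ≈ 26.57°.

|L| = 2√5 ℏ ≈ 4.472ℏ; L_z,max = 4ℏ; θ_min ≈ 26.57°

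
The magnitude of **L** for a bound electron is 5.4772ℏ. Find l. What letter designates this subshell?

l = 5 (h orbital)

Since |L|² = l(l+1)ℏ², l(l+1) = 30.
l² + l − 30 = 0 ⇒ l = 5.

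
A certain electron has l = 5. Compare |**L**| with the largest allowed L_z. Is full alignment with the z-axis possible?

No: L_z,max = 5ℏ < |L| = √30 ℏ ≈ 5.477ℏ

|L| = √30 ℏ ≈ 5.4772ℏ, while L_z,max = lℏ = 5ℏ.
Since |L| > L_z,max, the vector can never point exactly along z; the closest it comes is θ_min = arccos(5/√30) ≈ 24.1°.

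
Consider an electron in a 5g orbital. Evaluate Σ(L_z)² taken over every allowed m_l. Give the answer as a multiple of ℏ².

Σ(L_z)² = 60 ℏ²

5g means n = 5, l = 4.
m_l runs from −4 to 4, i.e. {-4, -3, -2, -1, 0, 1, 2, 3, 4}.
Σ m_l² = 2·(1 + 4 + 9 + 16) = 60.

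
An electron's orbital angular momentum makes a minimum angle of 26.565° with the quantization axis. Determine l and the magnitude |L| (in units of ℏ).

l = 4, |L| = 2√5 ℏ ≈ 4.472ℏ

cos²θ_min = l/(l+1) = 0.8000.
Thus l = 0.8000/(1 − 0.8000) ≈ 4.
Then |L| = ℏ√(4·5) = 2√5 ℏ.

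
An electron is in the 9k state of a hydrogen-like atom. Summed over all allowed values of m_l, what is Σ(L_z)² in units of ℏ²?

The 9k subshell has l = 7.
m_l runs from −7 to 7, i.e. {-7, -6, -5, -4, -3, -2, -1, 0, 1, 2, 3, 4, 5, 6, 7}.
Summing m² from −7 to 7: Σ m_l² = 280.

Σ(L_z)² = 280 ℏ²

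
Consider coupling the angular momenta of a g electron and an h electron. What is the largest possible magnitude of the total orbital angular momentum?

|L_tot|_max = 3√10 ℏ ≈ 9.487ℏ

L runs from |4 − 5| = 1 to 4 + 5 = 9.
L ∈ {1, 2, 3, 4, 5, 6, 7, 8, 9}.
The largest magnitude corresponds to L = 9: |L_tot| = ℏ√(9·10) = 3√10 ℏ.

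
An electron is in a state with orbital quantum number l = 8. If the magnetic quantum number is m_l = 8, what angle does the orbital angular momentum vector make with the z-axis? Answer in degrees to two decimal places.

|L| = √(l(l+1)) ℏ = 6√2 ℏ.
L_z = m_l ℏ = 8ℏ.
cos θ = L_z/|L| = 8/√72, so θ ≈ 19.47°.

θ ≈ 19.47°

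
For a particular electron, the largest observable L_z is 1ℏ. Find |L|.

|L| = √2 ℏ ≈ 1.414ℏ

The maximum L_z equals lℏ, giving l = 1.
|L| = ℏ√(l(l+1)) = √2 ℏ.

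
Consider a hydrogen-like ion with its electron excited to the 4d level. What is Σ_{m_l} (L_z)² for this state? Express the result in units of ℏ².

Σ(L_z)² = 10 ℏ²

The 4d level has l = 2.
m_l runs from −2 to 2, i.e. {-2, -1, 0, 1, 2}.
Σ m_l² = l(l+1)(2l+1)/3 = 2·3·5/3 = 10.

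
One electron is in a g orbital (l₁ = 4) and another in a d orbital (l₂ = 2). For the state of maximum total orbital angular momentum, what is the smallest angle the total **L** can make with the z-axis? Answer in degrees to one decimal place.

L runs from |4 − 2| = 2 to 4 + 2 = 6.
So L can be 2, 3, 4, 5, 6.
The maximum is L = 6, with |L_tot| = ℏ√(6·7) = √42 ℏ.
The minimum angle with z is arccos(6/√42) ≈ 22.2°.

θ_min ≈ 22.2°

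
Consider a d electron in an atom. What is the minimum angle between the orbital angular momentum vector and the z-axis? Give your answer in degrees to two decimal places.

A d state has l = 2.
|L| = ℏ√(l(l+1)) = √6 ℏ.
The smallest angle corresponds to the largest L_z, i.e. m_l = l = 2, giving L_z = 2ℏ.
cos θ_min = 2/√6, so θ_min ≈ 35.26°.

θ_min ≈ 35.26°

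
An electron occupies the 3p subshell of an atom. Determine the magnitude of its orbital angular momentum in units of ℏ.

|L| = √2 ℏ ≈ 1.414ℏ

For 3p, l = 1.
|L| = ℏ√(l(l+1)) = ℏ√(1·2) = √2 ℏ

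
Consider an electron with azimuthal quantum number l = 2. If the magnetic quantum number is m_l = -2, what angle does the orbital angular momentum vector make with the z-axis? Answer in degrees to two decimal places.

θ ≈ 144.74°

|L| = √(l(l+1)) ℏ = √6 ℏ.
L_z = m_l ℏ = −2ℏ.
cos θ = L_z/|L| = -2/√6, so θ ≈ 144.74°.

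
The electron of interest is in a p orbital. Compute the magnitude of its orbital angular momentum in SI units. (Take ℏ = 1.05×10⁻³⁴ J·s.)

A p state has l = 1.
|L| = ℏ√(l(l+1)) = ℏ√(1·2) = √2 ℏ
Numerically, |L| = 1.414 × (1.05×10⁻³⁴ J·s) = 1.48×10⁻³⁴ J·s.

|L| = 1.48×10⁻³⁴ J·s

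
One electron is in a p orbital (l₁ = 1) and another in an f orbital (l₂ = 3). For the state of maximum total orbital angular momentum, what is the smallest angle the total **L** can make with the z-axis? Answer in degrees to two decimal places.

By the triangle rule, |l₁ − l₂| ≤ L ≤ l₁ + l₂.
Allowed values: L = 2, 3, 4.
The maximum is L = 4, with |L_tot| = ℏ√(4·5) = 2√5 ℏ.
The minimum angle with z is arccos(4/√20) ≈ 26.57°.

θ_min ≈ 26.57°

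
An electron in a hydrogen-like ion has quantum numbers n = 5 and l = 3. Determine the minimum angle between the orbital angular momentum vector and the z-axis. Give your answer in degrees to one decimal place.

|L| = √(l(l+1)) ℏ = 2√3 ℏ.
The smallest angle corresponds to the largest L_z, i.e. m_l = l = 3, giving L_z = 3ℏ.
cos θ_min = 3/√12, so θ_min ≈ 30.0°.

θ_min ≈ 30.0°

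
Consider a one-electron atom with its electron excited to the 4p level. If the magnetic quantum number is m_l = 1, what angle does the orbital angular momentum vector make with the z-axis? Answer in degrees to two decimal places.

θ ≈ 45.00°

The 4p level has l = 1.
|L| = ℏ√(l(l+1)) = √2 ℏ.
L_z = m_l ℏ = 1ℏ.
cos θ = L_z/|L| = 1/√2, so θ ≈ 45.00°.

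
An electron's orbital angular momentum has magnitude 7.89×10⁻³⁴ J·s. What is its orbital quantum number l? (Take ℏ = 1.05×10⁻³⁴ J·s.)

In units of ℏ, |L| ≈ 7.514.
l(l+1) ≈ 7.514² ≈ 56.46, so l = 7.

l = 7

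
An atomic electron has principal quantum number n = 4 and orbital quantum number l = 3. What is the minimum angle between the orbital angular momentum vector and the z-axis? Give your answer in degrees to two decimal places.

|L|² = l(l+1)ℏ² = 12ℏ², so |L| = 2√3 ℏ.
The smallest angle corresponds to the largest L_z, i.e. m_l = l = 3, giving L_z = 3ℏ.
cos θ_min = 3/√12, so θ_min ≈ 30.00°.

θ_min ≈ 30.00°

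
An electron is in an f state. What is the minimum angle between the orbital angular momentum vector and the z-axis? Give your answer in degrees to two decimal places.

θ_min ≈ 30.00°

An f state has l = 3.
|L| = √(l(l+1)) ℏ = 2√3 ℏ.
The smallest angle corresponds to the largest L_z, i.e. m_l = l = 3, giving L_z = 3ℏ.
cos θ_min = 3/√12, so θ_min ≈ 30.00°.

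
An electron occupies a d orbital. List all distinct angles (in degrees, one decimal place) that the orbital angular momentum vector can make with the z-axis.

θ ∈ {35.3°, 65.9°, 90.0°, 114.1°, 144.7°}

For a d orbital, l = 2.
|L| = √(l(l+1)) ℏ = √6 ℏ.
cos θ = m_l/√6 for each m_l ∈ {-2, -1, 0, 1, 2}.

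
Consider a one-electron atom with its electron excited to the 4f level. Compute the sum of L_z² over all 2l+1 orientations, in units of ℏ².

The 4f level has l = 3.
m_l runs from −3 to 3, i.e. {-3, -2, -1, 0, 1, 2, 3}.
Σ m_l² = l(l+1)(2l+1)/3 = 3·4·7/3 = 28.

Σ(L_z)² = 28 ℏ²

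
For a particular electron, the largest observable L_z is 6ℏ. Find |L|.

The maximum L_z equals lℏ, giving l = 6.
|L| = √(l(l+1)) ℏ = √42 ℏ.

|L| = √42 ℏ ≈ 6.481ℏ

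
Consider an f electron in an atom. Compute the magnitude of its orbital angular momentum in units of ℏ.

For an f orbital, l = 3.
|L| = ℏ√(l(l+1)) = ℏ√(3·4) = 2√3 ℏ

|L| = 2√3 ℏ ≈ 3.464ℏ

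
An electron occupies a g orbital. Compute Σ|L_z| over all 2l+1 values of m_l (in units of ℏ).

Σ|L_z| = 20 ℏ

For a g orbital, l = 4.
The allowed m_l values are -4, -3, -2, -1, 0, 1, 2, 3, 4.
Σ|m_l| = 2·4(4+1)/2 = 20.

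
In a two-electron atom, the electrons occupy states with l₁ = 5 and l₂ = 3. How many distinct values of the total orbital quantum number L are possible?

7

L runs from |5 − 3| = 2 to 5 + 3 = 8.
L ∈ {2, 3, 4, 5, 6, 7, 8}.
That is 7 values.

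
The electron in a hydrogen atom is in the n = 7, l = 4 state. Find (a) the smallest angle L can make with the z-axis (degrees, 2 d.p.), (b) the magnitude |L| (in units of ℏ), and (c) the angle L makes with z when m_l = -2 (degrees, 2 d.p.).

cos θ_min = 4/√20, so θ_min ≈ 26.57°.
|L| = ℏ√(4·5) = 2√5 ℏ ≈ 4.472ℏ.
For m_l = -2: cos θ = -2/√20, θ ≈ 116.57°.

θ_min ≈ 26.57°; |L| = 2√5 ℏ ≈ 4.472ℏ; θ(m_l=-2) ≈ 116.57°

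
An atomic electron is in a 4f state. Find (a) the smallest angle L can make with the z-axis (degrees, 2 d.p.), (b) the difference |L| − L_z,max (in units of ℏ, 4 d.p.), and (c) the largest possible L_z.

4f means n = 4, l = 3.
cos θ_min = 3/√12, so θ_min ≈ 30.00°.
|L| − L_z,max = (2√3 − 3)ℏ ≈ 0.4641ℏ.
L_z,max = lℏ = 3ℏ.

θ_min ≈ 30.00°; |L|−L_z,max ≈ 0.4641ℏ; L_z,max = 3ℏ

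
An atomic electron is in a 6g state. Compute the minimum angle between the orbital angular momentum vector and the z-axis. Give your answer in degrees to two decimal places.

θ_min ≈ 26.57°

6g means n = 6, l = 4.
|L| = ℏ√(l(l+1)) = 2√5 ℏ.
The smallest angle corresponds to the largest L_z, i.e. m_l = l = 4, giving L_z = 4ℏ.
cos θ_min = 4/√20, so θ_min ≈ 26.57°.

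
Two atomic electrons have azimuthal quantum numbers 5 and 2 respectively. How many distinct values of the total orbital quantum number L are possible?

5

Angular momentum addition gives L = |l₁ − l₂|, …, l₁ + l₂.
So L can be 3, 4, 5, 6, 7.
That is 5 values.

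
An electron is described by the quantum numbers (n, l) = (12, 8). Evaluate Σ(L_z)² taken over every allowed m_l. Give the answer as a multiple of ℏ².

m_l runs from −8 to 8, i.e. {-8, -7, -6, -5, -4, -3, -2, -1, 0, 1, 2, 3, 4, 5, 6, 7, 8}.
Summing m² from −8 to 8: Σ m_l² = 408.

Σ(L_z)² = 408 ℏ²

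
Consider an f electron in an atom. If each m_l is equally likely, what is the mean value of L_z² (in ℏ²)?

An f state has l = 3.
m_l ∈ {-3, -2, -1, 0, 1, 2, 3}.
⟨L_z²⟩ = ℏ²·(Σ m_l²)/(2l+1) = ℏ²·28/7 = 4ℏ².

⟨L_z²⟩ = 4 ℏ²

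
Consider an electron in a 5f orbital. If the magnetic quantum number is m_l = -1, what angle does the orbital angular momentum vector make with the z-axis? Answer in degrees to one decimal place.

θ ≈ 106.8°

For 5f, l = 3.
|L|² = l(l+1)ℏ² = 12ℏ², so |L| = 2√3 ℏ.
L_z = m_l ℏ = −1ℏ.
cos θ = L_z/|L| = -1/√12, so θ ≈ 106.8°.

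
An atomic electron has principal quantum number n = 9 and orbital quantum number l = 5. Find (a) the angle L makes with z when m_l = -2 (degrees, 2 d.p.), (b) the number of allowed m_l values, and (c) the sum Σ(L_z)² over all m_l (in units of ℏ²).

For m_l = -2: cos θ = -2/√30, θ ≈ 111.42°.
There are 2l+1 = 11 values of m_l.
Σ m_l² = 110, so Σ(L_z)² = 110 ℏ².

θ(m_l=-2) ≈ 111.42°; 11 values; Σ(L_z)² = 110 ℏ²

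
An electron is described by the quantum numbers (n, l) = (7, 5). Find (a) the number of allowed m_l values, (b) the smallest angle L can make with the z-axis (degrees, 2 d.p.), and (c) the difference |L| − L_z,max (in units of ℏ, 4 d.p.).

11 values; θ_min ≈ 24.09°; |L|−L_z,max ≈ 0.4772ℏ

There are 2l+1 = 11 values of m_l.
cos θ_min = 5/√30, so θ_min ≈ 24.09°.
|L| − L_z,max = (√30 − 5)ℏ ≈ 0.4772ℏ.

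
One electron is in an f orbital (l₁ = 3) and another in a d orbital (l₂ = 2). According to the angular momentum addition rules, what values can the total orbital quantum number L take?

L = 1, 2, 3, 4, 5

L runs from |3 − 2| = 1 to 3 + 2 = 5.
L ∈ {1, 2, 3, 4, 5}.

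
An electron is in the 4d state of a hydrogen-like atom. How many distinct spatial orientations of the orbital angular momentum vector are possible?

4d means n = 4, l = 2.
The number of m_l values is 2l + 1 = 2·2 + 1 = 5.

5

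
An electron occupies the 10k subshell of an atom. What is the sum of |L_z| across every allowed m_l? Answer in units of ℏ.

For 10k, l = 7.
m_l ∈ {-7, -6, -5, -4, -3, -2, -1, 0, 1, 2, 3, 4, 5, 6, 7}.
Σ|m_l| = 2(1+2+…+7) = 56.

Σ|L_z| = 56 ℏ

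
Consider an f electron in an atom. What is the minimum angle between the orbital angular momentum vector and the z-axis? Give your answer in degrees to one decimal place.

An f state has l = 3.
|L|² = l(l+1)ℏ² = 12ℏ², so |L| = 2√3 ℏ.
The smallest angle corresponds to the largest L_z, i.e. m_l = l = 3, giving L_z = 3ℏ.
cos θ_min = 3/√12, so θ_min ≈ 30.0°.

θ_min ≈ 30.0°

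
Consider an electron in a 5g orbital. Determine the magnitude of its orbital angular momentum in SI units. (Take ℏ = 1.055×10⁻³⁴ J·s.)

For 5g, l = 4.
|L| = ℏ√(l(l+1)) = ℏ√(4·5) = 2√5 ℏ
Numerically, |L| = 4.472 × (1.055×10⁻³⁴ J·s) = 4.718×10⁻³⁴ J·s.

|L| = 4.718×10⁻³⁴ J·s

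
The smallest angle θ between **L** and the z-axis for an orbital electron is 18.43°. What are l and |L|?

At minimum angle, m_l = l, so cos θ = l/√(l(l+1)); cos²θ = l/(l+1) = 0.9001.
l = cos²θ/sin²θ ≈ 9.
Then |L| = ℏ√(9·10) = 3√10 ℏ.

l = 9, |L| = 3√10 ℏ ≈ 9.487ℏ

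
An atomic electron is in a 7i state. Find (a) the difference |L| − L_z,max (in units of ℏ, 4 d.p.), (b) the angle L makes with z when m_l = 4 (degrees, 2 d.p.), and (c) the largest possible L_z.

For 7i, l = 6.
|L| − L_z,max = (√42 − 6)ℏ ≈ 0.4807ℏ.
For m_l = 4: cos θ = 4/√42, θ ≈ 51.89°.
L_z,max = lℏ = 6ℏ.

|L|−L_z,max ≈ 0.4807ℏ; θ(m_l=4) ≈ 51.89°; L_z,max = 6ℏ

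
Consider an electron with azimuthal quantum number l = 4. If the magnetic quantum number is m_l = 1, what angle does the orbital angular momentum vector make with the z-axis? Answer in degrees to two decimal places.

θ ≈ 77.08°

|L| = ℏ√(l(l+1)) = 2√5 ℏ.
L_z = m_l ℏ = 1ℏ.
cos θ = L_z/|L| = 1/√20, so θ ≈ 77.08°.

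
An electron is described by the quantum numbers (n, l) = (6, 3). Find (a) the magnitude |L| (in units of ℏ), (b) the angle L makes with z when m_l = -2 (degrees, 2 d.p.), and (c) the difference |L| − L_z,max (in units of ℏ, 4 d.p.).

|L| = ℏ√(3·4) = 2√3 ℏ ≈ 3.464ℏ.
For m_l = -2: cos θ = -2/√12, θ ≈ 125.26°.
|L| − L_z,max = (2√3 − 3)ℏ ≈ 0.4641ℏ.

|L| = 2√3 ℏ ≈ 3.464ℏ; θ(m_l=-2) ≈ 125.26°; |L|−L_z,max ≈ 0.4641ℏ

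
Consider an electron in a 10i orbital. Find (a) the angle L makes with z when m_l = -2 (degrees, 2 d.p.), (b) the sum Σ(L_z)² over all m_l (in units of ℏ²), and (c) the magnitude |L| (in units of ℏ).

The 10i subshell has l = 6.
For m_l = -2: cos θ = -2/√42, θ ≈ 107.98°.
Σ m_l² = 182, so Σ(L_z)² = 182 ℏ².
|L| = ℏ√(6·7) = √42 ℏ ≈ 6.481ℏ.

θ(m_l=-2) ≈ 107.98°; Σ(L_z)² = 182 ℏ²; |L| = √42 ℏ ≈ 6.481ℏ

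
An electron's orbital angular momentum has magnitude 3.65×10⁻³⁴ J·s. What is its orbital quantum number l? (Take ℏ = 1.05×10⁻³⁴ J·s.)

Dividing by ℏ: |L|/ℏ ≈ 3.476.
(|L|/ℏ)² = l(l+1) ≈ 12.08 ⇒ l = 3.

l = 3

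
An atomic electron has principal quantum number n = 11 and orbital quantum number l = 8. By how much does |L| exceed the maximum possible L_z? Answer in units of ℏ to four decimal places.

|L| − L_z,max ≈ 0.4853ℏ

|L| = 6√2 ℏ ≈ 8.4853ℏ, while L_z,max = lℏ = 8ℏ.
The difference is (6√2 − 8)ℏ ≈ 0.4853ℏ.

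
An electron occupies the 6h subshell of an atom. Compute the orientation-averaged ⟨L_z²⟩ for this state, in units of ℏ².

For 6h, l = 5.
m_l runs from −5 to 5, i.e. {-5, -4, -3, -2, -1, 0, 1, 2, 3, 4, 5}.
⟨L_z²⟩ = ℏ²·(Σ m_l²)/(2l+1) = ℏ²·110/11 = 10ℏ².

⟨L_z²⟩ = 10 ℏ²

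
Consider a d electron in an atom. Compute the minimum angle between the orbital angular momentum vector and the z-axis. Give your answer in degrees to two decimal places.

A d state has l = 2.
|L|² = l(l+1)ℏ² = 6ℏ², so |L| = √6 ℏ.
The smallest angle corresponds to the largest L_z, i.e. m_l = l = 2, giving L_z = 2ℏ.
cos θ_min = 2/√6, so θ_min ≈ 35.26°.

θ_min ≈ 35.26°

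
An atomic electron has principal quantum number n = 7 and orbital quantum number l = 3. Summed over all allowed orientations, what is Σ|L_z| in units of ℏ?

Σ|L_z| = 12 ℏ

The allowed m_l values are -3, -2, -1, 0, 1, 2, 3.
Σ|m_l| = 2·3(3+1)/2 = 12.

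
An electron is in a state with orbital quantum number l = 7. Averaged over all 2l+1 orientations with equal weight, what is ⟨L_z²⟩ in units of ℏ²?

⟨L_z²⟩ = 18.67 ℏ²

m_l ∈ {-7, -6, -5, -4, -3, -2, -1, 0, 1, 2, 3, 4, 5, 6, 7}.
⟨L_z²⟩ = ℏ²·(Σ m_l²)/(2l+1) = ℏ²·280/15 = 18.67ℏ².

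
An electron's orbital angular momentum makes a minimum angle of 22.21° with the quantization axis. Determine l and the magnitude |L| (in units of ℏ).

cos θ_min = l/√(l(l+1)) = √(l/(l+1)), so l/(l+1) = cos²(22.21°) = 0.8571.
l = cos²θ/sin²θ ≈ 6.
Then |L| = ℏ√(6·7) = √42 ℏ.

l = 6, |L| = √42 ℏ ≈ 6.481ℏ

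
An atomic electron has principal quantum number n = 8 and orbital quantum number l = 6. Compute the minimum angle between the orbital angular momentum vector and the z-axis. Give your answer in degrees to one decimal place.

θ_min ≈ 22.2°

|L|² = l(l+1)ℏ² = 42ℏ², so |L| = √42 ℏ.
The smallest angle corresponds to the largest L_z, i.e. m_l = l = 6, giving L_z = 6ℏ.
cos θ_min = 6/√42, so θ_min ≈ 22.2°.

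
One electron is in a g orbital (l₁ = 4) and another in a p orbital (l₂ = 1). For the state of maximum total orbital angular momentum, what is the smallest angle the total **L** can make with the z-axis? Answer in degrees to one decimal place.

θ_min ≈ 24.1°

By the triangle rule, |l₁ − l₂| ≤ L ≤ l₁ + l₂.
Allowed values: L = 3, 4, 5.
The maximum is L = 5, with |L_tot| = ℏ√(5·6) = √30 ℏ.
The minimum angle with z is arccos(5/√30) ≈ 24.1°.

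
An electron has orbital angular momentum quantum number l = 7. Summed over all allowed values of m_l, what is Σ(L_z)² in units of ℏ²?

The allowed m_l values are -7, -6, -5, -4, -3, -2, -1, 0, 1, 2, 3, 4, 5, 6, 7.
Summing m² from −7 to 7: Σ m_l² = 280.

Σ(L_z)² = 280 ℏ²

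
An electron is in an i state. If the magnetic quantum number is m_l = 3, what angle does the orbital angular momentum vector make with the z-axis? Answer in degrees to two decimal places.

θ ≈ 62.42°

For an i orbital, l = 6.
|L|² = l(l+1)ℏ² = 42ℏ², so |L| = √42 ℏ.
L_z = m_l ℏ = 3ℏ.
cos θ = L_z/|L| = 3/√42, so θ ≈ 62.42°.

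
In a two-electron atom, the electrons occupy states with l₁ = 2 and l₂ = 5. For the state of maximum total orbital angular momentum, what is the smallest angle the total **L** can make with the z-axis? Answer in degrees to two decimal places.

L runs from |2 − 5| = 3 to 2 + 5 = 7.
Allowed values: L = 3, 4, 5, 6, 7.
The maximum is L = 7, with |L_tot| = ℏ√(7·8) = 2√14 ℏ.
The minimum angle with z is arccos(7/√56) ≈ 20.70°.

θ_min ≈ 20.70°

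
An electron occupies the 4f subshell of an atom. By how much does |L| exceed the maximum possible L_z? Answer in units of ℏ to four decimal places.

|L| − L_z,max ≈ 0.4641ℏ

4f means n = 4, l = 3.
|L| = 2√3 ℏ ≈ 3.4641ℏ, while L_z,max = lℏ = 3ℏ.
The difference is (2√3 − 3)ℏ ≈ 0.4641ℏ.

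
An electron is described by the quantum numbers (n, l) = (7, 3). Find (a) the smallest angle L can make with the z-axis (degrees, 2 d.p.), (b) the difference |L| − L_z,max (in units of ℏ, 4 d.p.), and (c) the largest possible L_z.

cos θ_min = 3/√12, so θ_min ≈ 30.00°.
|L| − L_z,max = (2√3 − 3)ℏ ≈ 0.4641ℏ.
L_z,max = lℏ = 3ℏ.

θ_min ≈ 30.00°; |L|−L_z,max ≈ 0.4641ℏ; L_z,max = 3ℏ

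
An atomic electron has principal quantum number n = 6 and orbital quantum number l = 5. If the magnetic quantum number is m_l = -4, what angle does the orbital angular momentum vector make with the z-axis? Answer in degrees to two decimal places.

|L|² = l(l+1)ℏ² = 30ℏ², so |L| = √30 ℏ.
L_z = m_l ℏ = −4ℏ.
cos θ = L_z/|L| = -4/√30, so θ ≈ 136.91°.

θ ≈ 136.91°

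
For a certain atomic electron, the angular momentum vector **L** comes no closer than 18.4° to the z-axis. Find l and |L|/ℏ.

cos θ_min = l/√(l(l+1)) = √(l/(l+1)), so l/(l+1) = cos²(18.4°) = 0.9004.
l = cos²θ/sin²θ ≈ 9.
Then |L| = ℏ√(9·10) = 3√10 ℏ.

l = 9, |L| = 3√10 ℏ ≈ 9.487ℏ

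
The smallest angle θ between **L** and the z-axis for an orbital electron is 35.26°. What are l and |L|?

l = 2, |L| = √6 ℏ ≈ 2.449ℏ

cos θ_min = l/√(l(l+1)) = √(l/(l+1)), so l/(l+1) = cos²(35.26°) = 0.6667.
l = cos²θ/sin²θ ≈ 2.
Then |L| = ℏ√(2·3) = √6 ℏ.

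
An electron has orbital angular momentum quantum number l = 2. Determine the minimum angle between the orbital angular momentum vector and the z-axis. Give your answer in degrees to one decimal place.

|L| = ℏ√(l(l+1)) = √6 ℏ.
The smallest angle corresponds to the largest L_z, i.e. m_l = l = 2, giving L_z = 2ℏ.
cos θ_min = 2/√6, so θ_min ≈ 35.3°.

θ_min ≈ 35.3°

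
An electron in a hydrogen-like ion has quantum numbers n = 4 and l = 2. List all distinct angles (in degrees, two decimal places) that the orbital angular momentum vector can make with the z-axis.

θ ∈ {35.26°, 65.91°, 90.00°, 114.09°, 144.74°}

|L|² = l(l+1)ℏ² = 6ℏ², so |L| = √6 ℏ.
cos θ = m_l/√6 for each m_l ∈ {-2, -1, 0, 1, 2}.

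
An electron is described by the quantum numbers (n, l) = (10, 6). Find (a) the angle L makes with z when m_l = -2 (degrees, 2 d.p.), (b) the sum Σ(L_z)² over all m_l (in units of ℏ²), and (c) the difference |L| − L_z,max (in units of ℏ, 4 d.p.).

θ(m_l=-2) ≈ 107.98°; Σ(L_z)² = 182 ℏ²; |L|−L_z,max ≈ 0.4807ℏ

For m_l = -2: cos θ = -2/√42, θ ≈ 107.98°.
Σ m_l² = 182, so Σ(L_z)² = 182 ℏ².
|L| − L_z,max = (√42 − 6)ℏ ≈ 0.4807ℏ.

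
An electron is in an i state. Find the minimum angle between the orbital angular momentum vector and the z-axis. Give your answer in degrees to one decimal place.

θ_min ≈ 22.2°

For an i orbital, l = 6.
|L| = ℏ√(l(l+1)) = √42 ℏ.
The smallest angle corresponds to the largest L_z, i.e. m_l = l = 6, giving L_z = 6ℏ.
cos θ_min = 6/√42, so θ_min ≈ 22.2°.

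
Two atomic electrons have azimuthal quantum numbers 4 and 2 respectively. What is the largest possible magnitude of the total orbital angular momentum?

|L_tot|_max = √42 ℏ ≈ 6.481ℏ

The total orbital quantum number L ranges from |l₁ − l₂| to l₁ + l₂ in integer steps.
So L can be 2, 3, 4, 5, 6.
The largest magnitude corresponds to L = 6: |L_tot| = ℏ√(6·7) = √42 ℏ.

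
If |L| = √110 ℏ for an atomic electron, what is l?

l = 10

(|L|/ℏ)² = l(l+1) = 110.
The positive root is l = 10.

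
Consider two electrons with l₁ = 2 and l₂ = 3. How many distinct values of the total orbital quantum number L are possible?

The total orbital quantum number L ranges from |l₁ − l₂| to l₁ + l₂ in integer steps.
So L can be 1, 2, 3, 4, 5.
That is 5 values.

5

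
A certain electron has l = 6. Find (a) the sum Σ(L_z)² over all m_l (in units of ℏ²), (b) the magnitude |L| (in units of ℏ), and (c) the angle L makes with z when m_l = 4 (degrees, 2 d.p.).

Σ(L_z)² = 182 ℏ²; |L| = √42 ℏ ≈ 6.481ℏ; θ(m_l=4) ≈ 51.89°

Σ m_l² = 182, so Σ(L_z)² = 182 ℏ².
|L| = ℏ√(6·7) = √42 ℏ ≈ 6.481ℏ.
For m_l = 4: cos θ = 4/√42, θ ≈ 51.89°.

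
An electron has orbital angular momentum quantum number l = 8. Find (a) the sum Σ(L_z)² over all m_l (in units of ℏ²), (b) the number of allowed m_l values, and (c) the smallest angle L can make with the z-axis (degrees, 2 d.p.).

Σ(L_z)² = 408 ℏ²; 17 values; θ_min ≈ 19.47°

Σ m_l² = 408, so Σ(L_z)² = 408 ℏ².
There are 2l+1 = 17 values of m_l.
cos θ_min = 8/√72, so θ_min ≈ 19.47°.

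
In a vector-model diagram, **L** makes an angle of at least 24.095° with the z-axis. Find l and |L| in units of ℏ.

l = 5, |L| = √30 ℏ ≈ 5.477ℏ

At minimum angle, m_l = l, so cos θ = l/√(l(l+1)); cos²θ = l/(l+1) = 0.8333.
l = cos²θ/sin²θ ≈ 5.
Then |L| = ℏ√(5·6) = √30 ℏ.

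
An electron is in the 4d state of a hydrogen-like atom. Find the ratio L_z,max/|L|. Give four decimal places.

The 4d subshell has l = 2.
|L| = √6 ℏ ≈ 2.4495ℏ, while L_z,max = lℏ = 2ℏ.
L_z,max/|L| = 2/√6 = 0.8165.

L_z,max/|L| = 0.8165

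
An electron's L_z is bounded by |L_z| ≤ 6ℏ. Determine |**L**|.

|L| = √42 ℏ ≈ 6.481ℏ

The maximum L_z equals lℏ, giving l = 6.
|L| = ℏ√(l(l+1)) = √42 ℏ.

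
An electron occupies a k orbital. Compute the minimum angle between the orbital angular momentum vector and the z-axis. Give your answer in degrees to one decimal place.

θ_min ≈ 20.7°

For a k orbital, l = 7.
|L| = √(l(l+1)) ℏ = 2√14 ℏ.
The smallest angle corresponds to the largest L_z, i.e. m_l = l = 7, giving L_z = 7ℏ.
cos θ_min = 7/√56, so θ_min ≈ 20.7°.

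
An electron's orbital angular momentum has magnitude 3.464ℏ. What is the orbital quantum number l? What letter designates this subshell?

Since |L|² = l(l+1)ℏ², l(l+1) = 12.
l² + l − 12 = 0 ⇒ l = 3.

l = 3 (f orbital)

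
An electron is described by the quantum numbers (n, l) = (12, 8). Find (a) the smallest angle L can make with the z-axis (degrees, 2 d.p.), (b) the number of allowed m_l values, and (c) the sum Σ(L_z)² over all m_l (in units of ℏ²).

θ_min ≈ 19.47°; 17 values; Σ(L_z)² = 408 ℏ²

cos θ_min = 8/√72, so θ_min ≈ 19.47°.
There are 2l+1 = 17 values of m_l.
Σ m_l² = 408, so Σ(L_z)² = 408 ℏ².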